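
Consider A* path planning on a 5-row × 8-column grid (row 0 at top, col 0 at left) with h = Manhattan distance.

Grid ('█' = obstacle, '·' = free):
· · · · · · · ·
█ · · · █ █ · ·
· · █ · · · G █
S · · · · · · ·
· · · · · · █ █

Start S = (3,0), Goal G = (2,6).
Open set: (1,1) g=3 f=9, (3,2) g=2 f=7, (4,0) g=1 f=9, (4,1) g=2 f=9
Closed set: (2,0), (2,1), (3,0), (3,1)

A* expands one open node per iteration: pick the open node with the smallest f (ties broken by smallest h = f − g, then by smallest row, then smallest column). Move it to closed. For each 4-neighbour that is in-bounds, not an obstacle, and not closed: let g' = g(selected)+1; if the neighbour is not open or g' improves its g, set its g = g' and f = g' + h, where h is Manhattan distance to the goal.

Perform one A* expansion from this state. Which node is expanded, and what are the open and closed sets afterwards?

step 1: expand (3,2) (f=7, h=5) → closed; open now [(1,1) g=3 f=9, (3,3) g=3 f=7, (4,0) g=1 f=9, (4,1) g=2 f=9, (4,2) g=3 f=9]

expanded=(3,2); open=[(1,1) g=3 f=9, (3,3) g=3 f=7, (4,0) g=1 f=9, (4,1) g=2 f=9, (4,2) g=3 f=9]; closed=[(2,0), (2,1), (3,0), (3,1), (3,2)]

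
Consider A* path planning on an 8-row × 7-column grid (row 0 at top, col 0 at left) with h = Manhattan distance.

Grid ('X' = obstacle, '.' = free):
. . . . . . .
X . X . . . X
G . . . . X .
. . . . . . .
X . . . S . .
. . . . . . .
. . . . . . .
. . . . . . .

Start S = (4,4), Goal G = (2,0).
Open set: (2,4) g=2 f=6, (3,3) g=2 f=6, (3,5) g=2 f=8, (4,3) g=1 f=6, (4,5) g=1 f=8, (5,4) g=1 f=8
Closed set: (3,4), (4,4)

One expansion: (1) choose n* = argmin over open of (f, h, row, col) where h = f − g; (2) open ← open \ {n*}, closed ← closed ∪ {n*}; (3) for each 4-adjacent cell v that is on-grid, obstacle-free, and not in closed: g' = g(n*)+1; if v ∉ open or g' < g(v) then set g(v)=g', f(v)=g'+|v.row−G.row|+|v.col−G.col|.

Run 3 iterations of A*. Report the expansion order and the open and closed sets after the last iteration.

order=[(2,4) → (2,3) → (2,2)]; open=[(1,3) g=4 f=8, (1,4) g=3 f=8, (2,1) g=5 f=6, (3,2) g=5 f=8, (3,3) g=2 f=6, (3,5) g=2 f=8, (4,3) g=1 f=6, (4,5) g=1 f=8, (5,4) g=1 f=8]; closed=[(2,2), (2,3), (2,4), (3,4), (4,4)]

step 1: expand (2,4) (f=6, h=4) → closed; open now [(1,4) g=3 f=8, (2,3) g=3 f=6, (3,3) g=2 f=6, (3,5) g=2 f=8, (4,3) g=1 f=6, (4,5) g=1 f=8, (5,4) g=1 f=8]
step 2: expand (2,3) (f=6, h=3) → closed; open now [(1,3) g=4 f=8, (1,4) g=3 f=8, (2,2) g=4 f=6, (3,3) g=2 f=6, (3,5) g=2 f=8, (4,3) g=1 f=6, (4,5) g=1 f=8, (5,4) g=1 f=8]
step 3: expand (2,2) (f=6, h=2) → closed; open now [(1,3) g=4 f=8, (1,4) g=3 f=8, (2,1) g=5 f=6, (3,2) g=5 f=8, (3,3) g=2 f=6, (3,5) g=2 f=8, (4,3) g=1 f=6, (4,5) g=1 f=8, (5,4) g=1 f=8]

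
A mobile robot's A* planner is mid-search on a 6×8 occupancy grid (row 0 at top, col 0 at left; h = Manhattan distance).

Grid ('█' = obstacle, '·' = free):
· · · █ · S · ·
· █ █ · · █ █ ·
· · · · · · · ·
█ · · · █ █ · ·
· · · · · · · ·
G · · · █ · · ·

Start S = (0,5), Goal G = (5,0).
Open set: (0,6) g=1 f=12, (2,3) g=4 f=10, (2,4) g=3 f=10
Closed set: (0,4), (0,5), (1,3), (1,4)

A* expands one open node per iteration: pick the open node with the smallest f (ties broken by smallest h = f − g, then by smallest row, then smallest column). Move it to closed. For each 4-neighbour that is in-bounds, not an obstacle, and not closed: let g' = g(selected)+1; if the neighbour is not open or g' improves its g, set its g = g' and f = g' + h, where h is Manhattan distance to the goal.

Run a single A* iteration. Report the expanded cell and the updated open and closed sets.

expanded=(2,3); open=[(0,6) g=1 f=12, (2,2) g=5 f=10, (2,4) g=3 f=10, (3,3) g=5 f=10]; closed=[(0,4), (0,5), (1,3), (1,4), (2,3)]

step 1: expand (2,3) (f=10, h=6) → closed; open now [(0,6) g=1 f=12, (2,2) g=5 f=10, (2,4) g=3 f=10, (3,3) g=5 f=10]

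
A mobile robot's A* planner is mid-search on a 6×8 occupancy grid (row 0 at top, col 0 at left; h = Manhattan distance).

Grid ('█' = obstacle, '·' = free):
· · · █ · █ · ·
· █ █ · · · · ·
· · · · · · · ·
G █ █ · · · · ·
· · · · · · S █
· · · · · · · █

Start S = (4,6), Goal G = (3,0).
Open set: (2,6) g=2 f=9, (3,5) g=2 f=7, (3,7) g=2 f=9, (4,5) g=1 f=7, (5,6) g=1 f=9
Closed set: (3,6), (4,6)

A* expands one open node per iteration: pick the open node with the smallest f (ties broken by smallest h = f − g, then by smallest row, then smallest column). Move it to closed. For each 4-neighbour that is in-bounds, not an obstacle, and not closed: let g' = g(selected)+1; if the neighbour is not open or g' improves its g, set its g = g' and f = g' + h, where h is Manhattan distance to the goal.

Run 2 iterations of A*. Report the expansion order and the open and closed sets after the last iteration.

step 1: expand (3,5) (f=7, h=5) → closed; open now [(2,5) g=3 f=9, (2,6) g=2 f=9, (3,4) g=3 f=7, (3,7) g=2 f=9, (4,5) g=1 f=7, (5,6) g=1 f=9]
step 2: expand (3,4) (f=7, h=4) → closed; open now [(2,4) g=4 f=9, (2,5) g=3 f=9, (2,6) g=2 f=9, (3,3) g=4 f=7, (3,7) g=2 f=9, (4,4) g=4 f=9, (4,5) g=1 f=7, (5,6) g=1 f=9]

order=[(3,5) → (3,4)]; open=[(2,4) g=4 f=9, (2,5) g=3 f=9, (2,6) g=2 f=9, (3,3) g=4 f=7, (3,7) g=2 f=9, (4,4) g=4 f=9, (4,5) g=1 f=7, (5,6) g=1 f=9]; closed=[(3,4), (3,5), (3,6), (4,6)]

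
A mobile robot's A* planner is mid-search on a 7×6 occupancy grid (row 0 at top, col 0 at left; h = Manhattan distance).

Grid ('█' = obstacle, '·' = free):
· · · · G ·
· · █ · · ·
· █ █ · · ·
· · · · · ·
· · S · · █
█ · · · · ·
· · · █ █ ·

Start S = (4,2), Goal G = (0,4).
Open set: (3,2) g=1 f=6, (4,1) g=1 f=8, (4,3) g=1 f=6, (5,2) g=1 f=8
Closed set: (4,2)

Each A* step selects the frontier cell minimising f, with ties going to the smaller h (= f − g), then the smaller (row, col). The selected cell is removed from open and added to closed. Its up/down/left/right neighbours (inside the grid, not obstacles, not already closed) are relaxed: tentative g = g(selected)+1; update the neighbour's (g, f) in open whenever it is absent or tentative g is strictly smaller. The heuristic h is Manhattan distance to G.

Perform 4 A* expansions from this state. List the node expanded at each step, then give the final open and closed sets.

step 1: expand (3,2) (f=6, h=5) → closed; open now [(3,1) g=2 f=8, (3,3) g=2 f=6, (4,1) g=1 f=8, (4,3) g=1 f=6, (5,2) g=1 f=8]
step 2: expand (3,3) (f=6, h=4) → closed; open now [(2,3) g=3 f=6, (3,1) g=2 f=8, (3,4) g=3 f=6, (4,1) g=1 f=8, (4,3) g=1 f=6, (5,2) g=1 f=8]
step 3: expand (2,3) (f=6, h=3) → closed; open now [(1,3) g=4 f=6, (2,4) g=4 f=6, (3,1) g=2 f=8, (3,4) g=3 f=6, (4,1) g=1 f=8, (4,3) g=1 f=6, (5,2) g=1 f=8]
step 4: expand (1,3) (f=6, h=2) → closed; open now [(0,3) g=5 f=6, (1,4) g=5 f=6, (2,4) g=4 f=6, (3,1) g=2 f=8, (3,4) g=3 f=6, (4,1) g=1 f=8, (4,3) g=1 f=6, (5,2) g=1 f=8]

order=[(3,2) → (3,3) → (2,3) → (1,3)]; open=[(0,3) g=5 f=6, (1,4) g=5 f=6, (2,4) g=4 f=6, (3,1) g=2 f=8, (3,4) g=3 f=6, (4,1) g=1 f=8, (4,3) g=1 f=6, (5,2) g=1 f=8]; closed=[(1,3), (2,3), (3,2), (3,3), (4,2)]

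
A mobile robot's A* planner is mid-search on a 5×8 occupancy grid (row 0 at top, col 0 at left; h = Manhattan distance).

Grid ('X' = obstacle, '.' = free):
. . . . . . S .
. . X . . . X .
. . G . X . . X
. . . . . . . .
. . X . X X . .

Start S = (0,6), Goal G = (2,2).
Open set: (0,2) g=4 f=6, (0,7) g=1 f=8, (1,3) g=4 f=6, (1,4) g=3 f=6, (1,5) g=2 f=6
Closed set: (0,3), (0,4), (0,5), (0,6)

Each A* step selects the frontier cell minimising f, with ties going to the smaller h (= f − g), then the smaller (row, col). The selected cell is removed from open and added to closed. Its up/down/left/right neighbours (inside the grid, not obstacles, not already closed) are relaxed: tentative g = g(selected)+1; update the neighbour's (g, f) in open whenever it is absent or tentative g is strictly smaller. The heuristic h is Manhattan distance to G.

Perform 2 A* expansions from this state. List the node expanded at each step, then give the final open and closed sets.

step 1: expand (0,2) (f=6, h=2) → closed; open now [(0,1) g=5 f=8, (0,7) g=1 f=8, (1,3) g=4 f=6, (1,4) g=3 f=6, (1,5) g=2 f=6]
step 2: expand (1,3) (f=6, h=2) → closed; open now [(0,1) g=5 f=8, (0,7) g=1 f=8, (1,4) g=3 f=6, (1,5) g=2 f=6, (2,3) g=5 f=6]

order=[(0,2) → (1,3)]; open=[(0,1) g=5 f=8, (0,7) g=1 f=8, (1,4) g=3 f=6, (1,5) g=2 f=6, (2,3) g=5 f=6]; closed=[(0,2), (0,3), (0,4), (0,5), (0,6), (1,3)]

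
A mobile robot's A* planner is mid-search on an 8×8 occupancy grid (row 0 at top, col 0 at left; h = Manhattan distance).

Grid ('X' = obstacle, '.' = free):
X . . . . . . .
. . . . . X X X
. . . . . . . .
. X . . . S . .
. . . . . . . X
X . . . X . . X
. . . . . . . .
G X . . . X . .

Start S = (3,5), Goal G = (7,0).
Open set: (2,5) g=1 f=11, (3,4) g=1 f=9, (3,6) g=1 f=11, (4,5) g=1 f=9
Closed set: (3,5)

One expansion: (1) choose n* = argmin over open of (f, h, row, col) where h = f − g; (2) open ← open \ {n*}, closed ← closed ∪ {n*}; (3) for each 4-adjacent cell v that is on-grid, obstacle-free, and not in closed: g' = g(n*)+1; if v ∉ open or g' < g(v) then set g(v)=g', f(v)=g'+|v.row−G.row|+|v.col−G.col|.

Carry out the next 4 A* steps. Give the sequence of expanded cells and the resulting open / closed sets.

order=[(3,4) → (3,3) → (3,2) → (4,2)]; open=[(2,2) g=4 f=11, (2,3) g=3 f=11, (2,4) g=2 f=11, (2,5) g=1 f=11, (3,6) g=1 f=11, (4,1) g=5 f=9, (4,3) g=3 f=9, (4,4) g=2 f=9, (4,5) g=1 f=9, (5,2) g=5 f=9]; closed=[(3,2), (3,3), (3,4), (3,5), (4,2)]

step 1: expand (3,4) (f=9, h=8) → closed; open now [(2,4) g=2 f=11, (2,5) g=1 f=11, (3,3) g=2 f=9, (3,6) g=1 f=11, (4,4) g=2 f=9, (4,5) g=1 f=9]
step 2: expand (3,3) (f=9, h=7) → closed; open now [(2,3) g=3 f=11, (2,4) g=2 f=11, (2,5) g=1 f=11, (3,2) g=3 f=9, (3,6) g=1 f=11, (4,3) g=3 f=9, (4,4) g=2 f=9, (4,5) g=1 f=9]
step 3: expand (3,2) (f=9, h=6) → closed; open now [(2,2) g=4 f=11, (2,3) g=3 f=11, (2,4) g=2 f=11, (2,5) g=1 f=11, (3,6) g=1 f=11, (4,2) g=4 f=9, (4,3) g=3 f=9, (4,4) g=2 f=9, (4,5) g=1 f=9]
step 4: expand (4,2) (f=9, h=5) → closed; open now [(2,2) g=4 f=11, (2,3) g=3 f=11, (2,4) g=2 f=11, (2,5) g=1 f=11, (3,6) g=1 f=11, (4,1) g=5 f=9, (4,3) g=3 f=9, (4,4) g=2 f=9, (4,5) g=1 f=9, (5,2) g=5 f=9]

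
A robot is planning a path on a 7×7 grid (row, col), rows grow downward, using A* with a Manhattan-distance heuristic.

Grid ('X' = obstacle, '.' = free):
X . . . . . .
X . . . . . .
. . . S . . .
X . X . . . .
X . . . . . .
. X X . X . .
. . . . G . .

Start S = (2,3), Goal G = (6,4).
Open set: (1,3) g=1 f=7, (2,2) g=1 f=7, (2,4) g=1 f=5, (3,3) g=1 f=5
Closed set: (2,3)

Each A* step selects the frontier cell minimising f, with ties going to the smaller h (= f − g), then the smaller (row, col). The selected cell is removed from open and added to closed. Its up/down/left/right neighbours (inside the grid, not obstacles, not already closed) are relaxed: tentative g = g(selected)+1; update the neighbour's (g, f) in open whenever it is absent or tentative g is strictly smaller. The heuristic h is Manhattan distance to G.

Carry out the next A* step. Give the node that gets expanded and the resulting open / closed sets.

step 1: expand (2,4) (f=5, h=4) → closed; open now [(1,3) g=1 f=7, (1,4) g=2 f=7, (2,2) g=1 f=7, (2,5) g=2 f=7, (3,3) g=1 f=5, (3,4) g=2 f=5]

expanded=(2,4); open=[(1,3) g=1 f=7, (1,4) g=2 f=7, (2,2) g=1 f=7, (2,5) g=2 f=7, (3,3) g=1 f=5, (3,4) g=2 f=5]; closed=[(2,3), (2,4)]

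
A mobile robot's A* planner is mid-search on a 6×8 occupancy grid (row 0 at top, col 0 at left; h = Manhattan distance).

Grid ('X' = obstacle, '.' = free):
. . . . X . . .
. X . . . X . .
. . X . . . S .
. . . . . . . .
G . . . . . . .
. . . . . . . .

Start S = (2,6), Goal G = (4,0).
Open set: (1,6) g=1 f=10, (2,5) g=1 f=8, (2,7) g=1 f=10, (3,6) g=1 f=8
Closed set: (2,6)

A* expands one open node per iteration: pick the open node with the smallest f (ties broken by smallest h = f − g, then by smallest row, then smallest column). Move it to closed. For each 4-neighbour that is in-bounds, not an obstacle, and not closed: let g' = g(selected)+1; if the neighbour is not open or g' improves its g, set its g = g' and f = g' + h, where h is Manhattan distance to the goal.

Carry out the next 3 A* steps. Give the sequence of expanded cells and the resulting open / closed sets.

step 1: expand (2,5) (f=8, h=7) → closed; open now [(1,6) g=1 f=10, (2,4) g=2 f=8, (2,7) g=1 f=10, (3,5) g=2 f=8, (3,6) g=1 f=8]
step 2: expand (2,4) (f=8, h=6) → closed; open now [(1,4) g=3 f=10, (1,6) g=1 f=10, (2,3) g=3 f=8, (2,7) g=1 f=10, (3,4) g=3 f=8, (3,5) g=2 f=8, (3,6) g=1 f=8]
step 3: expand (2,3) (f=8, h=5) → closed; open now [(1,3) g=4 f=10, (1,4) g=3 f=10, (1,6) g=1 f=10, (2,7) g=1 f=10, (3,3) g=4 f=8, (3,4) g=3 f=8, (3,5) g=2 f=8, (3,6) g=1 f=8]

order=[(2,5) → (2,4) → (2,3)]; open=[(1,3) g=4 f=10, (1,4) g=3 f=10, (1,6) g=1 f=10, (2,7) g=1 f=10, (3,3) g=4 f=8, (3,4) g=3 f=8, (3,5) g=2 f=8, (3,6) g=1 f=8]; closed=[(2,3), (2,4), (2,5), (2,6)]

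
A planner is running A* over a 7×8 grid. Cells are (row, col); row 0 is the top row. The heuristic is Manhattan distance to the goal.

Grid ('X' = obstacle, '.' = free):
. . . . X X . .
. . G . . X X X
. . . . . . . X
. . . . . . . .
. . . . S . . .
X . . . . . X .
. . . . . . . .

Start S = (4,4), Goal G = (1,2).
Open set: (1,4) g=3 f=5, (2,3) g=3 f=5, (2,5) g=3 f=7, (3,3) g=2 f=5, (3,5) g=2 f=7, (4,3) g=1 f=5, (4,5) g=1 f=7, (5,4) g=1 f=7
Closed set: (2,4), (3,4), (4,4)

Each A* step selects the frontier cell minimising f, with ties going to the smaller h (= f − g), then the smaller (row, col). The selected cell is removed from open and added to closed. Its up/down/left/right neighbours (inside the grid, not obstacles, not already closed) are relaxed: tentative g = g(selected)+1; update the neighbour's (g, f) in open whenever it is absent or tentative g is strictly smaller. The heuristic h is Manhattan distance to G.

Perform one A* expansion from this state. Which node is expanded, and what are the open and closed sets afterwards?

expanded=(1,4); open=[(1,3) g=4 f=5, (2,3) g=3 f=5, (2,5) g=3 f=7, (3,3) g=2 f=5, (3,5) g=2 f=7, (4,3) g=1 f=5, (4,5) g=1 f=7, (5,4) g=1 f=7]; closed=[(1,4), (2,4), (3,4), (4,4)]

step 1: expand (1,4) (f=5, h=2) → closed; open now [(1,3) g=4 f=5, (2,3) g=3 f=5, (2,5) g=3 f=7, (3,3) g=2 f=5, (3,5) g=2 f=7, (4,3) g=1 f=5, (4,5) g=1 f=7, (5,4) g=1 f=7]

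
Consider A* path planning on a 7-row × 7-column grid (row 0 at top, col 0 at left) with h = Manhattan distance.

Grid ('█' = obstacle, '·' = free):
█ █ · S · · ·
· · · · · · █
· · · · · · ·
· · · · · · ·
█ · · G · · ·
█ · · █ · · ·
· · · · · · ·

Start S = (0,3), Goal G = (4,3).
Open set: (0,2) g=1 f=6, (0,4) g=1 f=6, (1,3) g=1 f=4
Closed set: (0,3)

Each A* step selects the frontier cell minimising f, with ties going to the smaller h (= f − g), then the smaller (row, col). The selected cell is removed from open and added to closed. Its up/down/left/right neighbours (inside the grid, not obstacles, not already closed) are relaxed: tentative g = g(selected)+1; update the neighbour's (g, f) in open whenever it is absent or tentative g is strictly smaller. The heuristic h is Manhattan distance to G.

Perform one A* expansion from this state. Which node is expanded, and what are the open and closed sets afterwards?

step 1: expand (1,3) (f=4, h=3) → closed; open now [(0,2) g=1 f=6, (0,4) g=1 f=6, (1,2) g=2 f=6, (1,4) g=2 f=6, (2,3) g=2 f=4]

expanded=(1,3); open=[(0,2) g=1 f=6, (0,4) g=1 f=6, (1,2) g=2 f=6, (1,4) g=2 f=6, (2,3) g=2 f=4]; closed=[(0,3), (1,3)]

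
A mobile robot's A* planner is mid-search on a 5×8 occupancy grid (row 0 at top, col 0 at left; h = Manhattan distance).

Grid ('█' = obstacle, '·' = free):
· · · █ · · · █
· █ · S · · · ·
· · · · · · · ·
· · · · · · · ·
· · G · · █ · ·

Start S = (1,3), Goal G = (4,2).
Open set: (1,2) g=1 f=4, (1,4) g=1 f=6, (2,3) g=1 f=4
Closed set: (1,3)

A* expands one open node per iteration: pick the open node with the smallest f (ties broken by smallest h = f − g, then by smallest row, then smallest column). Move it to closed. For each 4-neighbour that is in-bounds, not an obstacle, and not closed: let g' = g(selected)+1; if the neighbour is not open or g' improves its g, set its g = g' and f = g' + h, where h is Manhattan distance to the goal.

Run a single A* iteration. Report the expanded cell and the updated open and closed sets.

step 1: expand (1,2) (f=4, h=3) → closed; open now [(0,2) g=2 f=6, (1,4) g=1 f=6, (2,2) g=2 f=4, (2,3) g=1 f=4]

expanded=(1,2); open=[(0,2) g=2 f=6, (1,4) g=1 f=6, (2,2) g=2 f=4, (2,3) g=1 f=4]; closed=[(1,2), (1,3)]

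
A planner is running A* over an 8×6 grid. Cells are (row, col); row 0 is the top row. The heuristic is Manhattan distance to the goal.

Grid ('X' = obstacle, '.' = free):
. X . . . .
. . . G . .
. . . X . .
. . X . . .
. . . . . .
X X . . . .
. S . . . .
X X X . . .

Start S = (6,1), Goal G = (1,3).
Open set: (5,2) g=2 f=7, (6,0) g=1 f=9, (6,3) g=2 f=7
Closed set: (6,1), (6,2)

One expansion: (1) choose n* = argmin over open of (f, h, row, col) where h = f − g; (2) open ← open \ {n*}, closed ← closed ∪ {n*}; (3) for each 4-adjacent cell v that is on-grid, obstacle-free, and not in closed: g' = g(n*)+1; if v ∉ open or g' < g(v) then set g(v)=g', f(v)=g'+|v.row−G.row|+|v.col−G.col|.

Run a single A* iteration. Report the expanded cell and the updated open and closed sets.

expanded=(5,2); open=[(4,2) g=3 f=7, (5,3) g=3 f=7, (6,0) g=1 f=9, (6,3) g=2 f=7]; closed=[(5,2), (6,1), (6,2)]

step 1: expand (5,2) (f=7, h=5) → closed; open now [(4,2) g=3 f=7, (5,3) g=3 f=7, (6,0) g=1 f=9, (6,3) g=2 f=7]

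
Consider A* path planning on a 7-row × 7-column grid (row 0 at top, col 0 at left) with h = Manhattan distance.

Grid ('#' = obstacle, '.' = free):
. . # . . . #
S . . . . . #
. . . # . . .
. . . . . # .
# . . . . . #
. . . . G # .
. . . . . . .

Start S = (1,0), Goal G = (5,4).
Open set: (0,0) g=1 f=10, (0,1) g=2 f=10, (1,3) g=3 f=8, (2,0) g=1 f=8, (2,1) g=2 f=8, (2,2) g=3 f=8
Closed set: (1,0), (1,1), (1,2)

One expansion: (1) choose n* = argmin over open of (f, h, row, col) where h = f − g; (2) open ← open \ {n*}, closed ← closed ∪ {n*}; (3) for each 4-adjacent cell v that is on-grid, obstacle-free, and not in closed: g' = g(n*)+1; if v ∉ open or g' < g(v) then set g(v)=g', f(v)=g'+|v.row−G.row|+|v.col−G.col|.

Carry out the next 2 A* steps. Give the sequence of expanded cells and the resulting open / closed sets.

step 1: expand (1,3) (f=8, h=5) → closed; open now [(0,0) g=1 f=10, (0,1) g=2 f=10, (0,3) g=4 f=10, (1,4) g=4 f=8, (2,0) g=1 f=8, (2,1) g=2 f=8, (2,2) g=3 f=8]
step 2: expand (1,4) (f=8, h=4) → closed; open now [(0,0) g=1 f=10, (0,1) g=2 f=10, (0,3) g=4 f=10, (0,4) g=5 f=10, (1,5) g=5 f=10, (2,0) g=1 f=8, (2,1) g=2 f=8, (2,2) g=3 f=8, (2,4) g=5 f=8]

order=[(1,3) → (1,4)]; open=[(0,0) g=1 f=10, (0,1) g=2 f=10, (0,3) g=4 f=10, (0,4) g=5 f=10, (1,5) g=5 f=10, (2,0) g=1 f=8, (2,1) g=2 f=8, (2,2) g=3 f=8, (2,4) g=5 f=8]; closed=[(1,0), (1,1), (1,2), (1,3), (1,4)]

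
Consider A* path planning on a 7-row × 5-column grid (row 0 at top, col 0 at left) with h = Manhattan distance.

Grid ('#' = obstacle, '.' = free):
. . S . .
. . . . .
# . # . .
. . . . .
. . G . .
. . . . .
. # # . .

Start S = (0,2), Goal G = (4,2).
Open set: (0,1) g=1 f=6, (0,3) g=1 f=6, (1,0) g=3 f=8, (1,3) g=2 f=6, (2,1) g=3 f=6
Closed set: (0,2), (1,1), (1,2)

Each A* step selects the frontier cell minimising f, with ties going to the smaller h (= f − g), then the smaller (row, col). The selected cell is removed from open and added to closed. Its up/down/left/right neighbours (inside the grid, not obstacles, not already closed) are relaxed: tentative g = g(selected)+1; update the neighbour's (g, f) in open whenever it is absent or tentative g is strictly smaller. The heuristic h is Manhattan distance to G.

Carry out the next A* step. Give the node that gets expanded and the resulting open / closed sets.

expanded=(2,1); open=[(0,1) g=1 f=6, (0,3) g=1 f=6, (1,0) g=3 f=8, (1,3) g=2 f=6, (3,1) g=4 f=6]; closed=[(0,2), (1,1), (1,2), (2,1)]

step 1: expand (2,1) (f=6, h=3) → closed; open now [(0,1) g=1 f=6, (0,3) g=1 f=6, (1,0) g=3 f=8, (1,3) g=2 f=6, (3,1) g=4 f=6]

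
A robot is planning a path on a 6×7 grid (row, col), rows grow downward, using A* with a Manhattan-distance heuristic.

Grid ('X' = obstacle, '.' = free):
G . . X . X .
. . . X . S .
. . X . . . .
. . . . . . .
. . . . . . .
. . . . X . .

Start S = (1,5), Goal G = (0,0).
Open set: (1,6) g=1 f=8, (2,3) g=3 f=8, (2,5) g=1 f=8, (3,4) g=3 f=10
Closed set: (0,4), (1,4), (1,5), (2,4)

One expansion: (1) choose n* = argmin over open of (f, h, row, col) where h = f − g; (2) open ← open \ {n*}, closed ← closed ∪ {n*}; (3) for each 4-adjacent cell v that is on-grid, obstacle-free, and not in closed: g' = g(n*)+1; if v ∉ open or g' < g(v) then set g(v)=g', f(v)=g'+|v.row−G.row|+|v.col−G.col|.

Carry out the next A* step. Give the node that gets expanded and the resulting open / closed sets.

expanded=(2,3); open=[(1,6) g=1 f=8, (2,5) g=1 f=8, (3,3) g=4 f=10, (3,4) g=3 f=10]; closed=[(0,4), (1,4), (1,5), (2,3), (2,4)]

step 1: expand (2,3) (f=8, h=5) → closed; open now [(1,6) g=1 f=8, (2,5) g=1 f=8, (3,3) g=4 f=10, (3,4) g=3 f=10]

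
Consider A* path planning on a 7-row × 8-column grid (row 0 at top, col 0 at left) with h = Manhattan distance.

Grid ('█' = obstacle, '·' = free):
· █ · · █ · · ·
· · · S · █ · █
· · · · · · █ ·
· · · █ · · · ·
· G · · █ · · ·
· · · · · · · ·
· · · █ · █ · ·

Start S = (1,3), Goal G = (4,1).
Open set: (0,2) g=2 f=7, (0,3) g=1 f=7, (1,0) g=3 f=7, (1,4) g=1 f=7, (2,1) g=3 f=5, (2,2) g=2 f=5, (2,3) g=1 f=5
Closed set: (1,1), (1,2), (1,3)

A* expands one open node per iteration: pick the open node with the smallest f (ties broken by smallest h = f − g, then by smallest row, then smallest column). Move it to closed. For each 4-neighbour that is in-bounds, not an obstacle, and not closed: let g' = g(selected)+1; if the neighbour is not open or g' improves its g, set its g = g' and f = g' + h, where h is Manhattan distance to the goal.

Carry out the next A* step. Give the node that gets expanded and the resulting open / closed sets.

step 1: expand (2,1) (f=5, h=2) → closed; open now [(0,2) g=2 f=7, (0,3) g=1 f=7, (1,0) g=3 f=7, (1,4) g=1 f=7, (2,0) g=4 f=7, (2,2) g=2 f=5, (2,3) g=1 f=5, (3,1) g=4 f=5]

expanded=(2,1); open=[(0,2) g=2 f=7, (0,3) g=1 f=7, (1,0) g=3 f=7, (1,4) g=1 f=7, (2,0) g=4 f=7, (2,2) g=2 f=5, (2,3) g=1 f=5, (3,1) g=4 f=5]; closed=[(1,1), (1,2), (1,3), (2,1)]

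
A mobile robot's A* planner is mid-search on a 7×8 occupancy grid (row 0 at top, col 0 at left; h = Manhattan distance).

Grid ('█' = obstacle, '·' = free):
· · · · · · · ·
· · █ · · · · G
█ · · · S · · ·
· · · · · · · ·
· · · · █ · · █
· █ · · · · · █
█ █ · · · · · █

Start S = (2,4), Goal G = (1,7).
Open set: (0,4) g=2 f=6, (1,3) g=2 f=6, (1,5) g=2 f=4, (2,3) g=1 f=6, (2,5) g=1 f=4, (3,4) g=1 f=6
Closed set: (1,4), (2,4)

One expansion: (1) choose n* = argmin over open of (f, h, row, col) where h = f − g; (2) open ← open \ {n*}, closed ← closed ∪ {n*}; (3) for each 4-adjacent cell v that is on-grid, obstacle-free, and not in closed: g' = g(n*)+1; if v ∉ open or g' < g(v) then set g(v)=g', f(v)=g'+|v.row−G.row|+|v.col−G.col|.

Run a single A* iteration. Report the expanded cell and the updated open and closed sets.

expanded=(1,5); open=[(0,4) g=2 f=6, (0,5) g=3 f=6, (1,3) g=2 f=6, (1,6) g=3 f=4, (2,3) g=1 f=6, (2,5) g=1 f=4, (3,4) g=1 f=6]; closed=[(1,4), (1,5), (2,4)]

step 1: expand (1,5) (f=4, h=2) → closed; open now [(0,4) g=2 f=6, (0,5) g=3 f=6, (1,3) g=2 f=6, (1,6) g=3 f=4, (2,3) g=1 f=6, (2,5) g=1 f=4, (3,4) g=1 f=6]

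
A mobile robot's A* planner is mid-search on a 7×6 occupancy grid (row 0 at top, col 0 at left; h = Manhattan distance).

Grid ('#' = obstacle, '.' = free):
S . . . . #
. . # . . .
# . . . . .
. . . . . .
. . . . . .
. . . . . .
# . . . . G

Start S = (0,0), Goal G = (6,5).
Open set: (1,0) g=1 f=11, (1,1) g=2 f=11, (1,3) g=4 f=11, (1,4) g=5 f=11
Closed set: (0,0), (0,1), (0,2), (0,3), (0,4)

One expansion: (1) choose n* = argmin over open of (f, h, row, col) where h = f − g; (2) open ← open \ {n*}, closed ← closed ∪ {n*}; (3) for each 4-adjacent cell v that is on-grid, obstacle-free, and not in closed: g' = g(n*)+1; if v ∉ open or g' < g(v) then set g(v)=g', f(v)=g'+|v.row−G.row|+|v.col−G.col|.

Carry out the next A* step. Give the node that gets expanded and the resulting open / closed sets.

expanded=(1,4); open=[(1,0) g=1 f=11, (1,1) g=2 f=11, (1,3) g=4 f=11, (1,5) g=6 f=11, (2,4) g=6 f=11]; closed=[(0,0), (0,1), (0,2), (0,3), (0,4), (1,4)]

step 1: expand (1,4) (f=11, h=6) → closed; open now [(1,0) g=1 f=11, (1,1) g=2 f=11, (1,3) g=4 f=11, (1,5) g=6 f=11, (2,4) g=6 f=11]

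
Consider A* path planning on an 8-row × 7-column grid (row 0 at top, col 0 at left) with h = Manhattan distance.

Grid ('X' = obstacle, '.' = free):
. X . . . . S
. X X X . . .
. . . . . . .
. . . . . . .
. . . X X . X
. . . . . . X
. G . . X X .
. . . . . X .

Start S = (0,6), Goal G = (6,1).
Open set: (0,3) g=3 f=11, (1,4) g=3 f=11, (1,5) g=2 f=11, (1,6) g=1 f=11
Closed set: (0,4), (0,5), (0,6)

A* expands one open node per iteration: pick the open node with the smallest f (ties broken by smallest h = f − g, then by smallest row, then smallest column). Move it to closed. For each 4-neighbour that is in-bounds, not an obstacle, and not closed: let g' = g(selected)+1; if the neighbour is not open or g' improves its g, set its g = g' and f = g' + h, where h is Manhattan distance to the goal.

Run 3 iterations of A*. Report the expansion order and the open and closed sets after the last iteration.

step 1: expand (0,3) (f=11, h=8) → closed; open now [(0,2) g=4 f=11, (1,4) g=3 f=11, (1,5) g=2 f=11, (1,6) g=1 f=11]
step 2: expand (0,2) (f=11, h=7) → closed; open now [(1,4) g=3 f=11, (1,5) g=2 f=11, (1,6) g=1 f=11]
step 3: expand (1,4) (f=11, h=8) → closed; open now [(1,5) g=2 f=11, (1,6) g=1 f=11, (2,4) g=4 f=11]

order=[(0,3) → (0,2) → (1,4)]; open=[(1,5) g=2 f=11, (1,6) g=1 f=11, (2,4) g=4 f=11]; closed=[(0,2), (0,3), (0,4), (0,5), (0,6), (1,4)]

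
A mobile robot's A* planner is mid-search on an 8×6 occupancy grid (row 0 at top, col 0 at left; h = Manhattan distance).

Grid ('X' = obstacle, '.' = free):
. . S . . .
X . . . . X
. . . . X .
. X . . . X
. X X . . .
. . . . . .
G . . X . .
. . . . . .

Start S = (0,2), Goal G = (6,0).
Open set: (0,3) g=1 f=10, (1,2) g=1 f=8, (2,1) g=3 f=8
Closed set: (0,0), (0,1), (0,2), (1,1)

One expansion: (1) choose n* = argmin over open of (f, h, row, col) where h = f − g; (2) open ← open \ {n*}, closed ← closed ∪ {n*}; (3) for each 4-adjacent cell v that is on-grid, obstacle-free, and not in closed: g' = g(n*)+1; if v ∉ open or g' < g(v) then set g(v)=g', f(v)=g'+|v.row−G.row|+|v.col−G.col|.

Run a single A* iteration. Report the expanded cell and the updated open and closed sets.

expanded=(2,1); open=[(0,3) g=1 f=10, (1,2) g=1 f=8, (2,0) g=4 f=8, (2,2) g=4 f=10]; closed=[(0,0), (0,1), (0,2), (1,1), (2,1)]

step 1: expand (2,1) (f=8, h=5) → closed; open now [(0,3) g=1 f=10, (1,2) g=1 f=8, (2,0) g=4 f=8, (2,2) g=4 f=10]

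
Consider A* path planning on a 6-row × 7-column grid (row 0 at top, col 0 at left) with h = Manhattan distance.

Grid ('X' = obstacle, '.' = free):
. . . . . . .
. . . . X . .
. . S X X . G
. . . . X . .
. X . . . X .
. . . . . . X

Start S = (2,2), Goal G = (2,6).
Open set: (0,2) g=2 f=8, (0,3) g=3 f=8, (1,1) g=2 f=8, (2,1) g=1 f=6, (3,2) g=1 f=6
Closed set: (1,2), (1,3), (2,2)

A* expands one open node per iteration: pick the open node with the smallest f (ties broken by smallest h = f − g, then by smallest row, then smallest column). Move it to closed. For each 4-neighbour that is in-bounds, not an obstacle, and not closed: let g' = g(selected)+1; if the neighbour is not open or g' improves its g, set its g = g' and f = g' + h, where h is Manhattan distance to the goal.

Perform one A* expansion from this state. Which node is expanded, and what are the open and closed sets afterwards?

step 1: expand (2,1) (f=6, h=5) → closed; open now [(0,2) g=2 f=8, (0,3) g=3 f=8, (1,1) g=2 f=8, (2,0) g=2 f=8, (3,1) g=2 f=8, (3,2) g=1 f=6]

expanded=(2,1); open=[(0,2) g=2 f=8, (0,3) g=3 f=8, (1,1) g=2 f=8, (2,0) g=2 f=8, (3,1) g=2 f=8, (3,2) g=1 f=6]; closed=[(1,2), (1,3), (2,1), (2,2)]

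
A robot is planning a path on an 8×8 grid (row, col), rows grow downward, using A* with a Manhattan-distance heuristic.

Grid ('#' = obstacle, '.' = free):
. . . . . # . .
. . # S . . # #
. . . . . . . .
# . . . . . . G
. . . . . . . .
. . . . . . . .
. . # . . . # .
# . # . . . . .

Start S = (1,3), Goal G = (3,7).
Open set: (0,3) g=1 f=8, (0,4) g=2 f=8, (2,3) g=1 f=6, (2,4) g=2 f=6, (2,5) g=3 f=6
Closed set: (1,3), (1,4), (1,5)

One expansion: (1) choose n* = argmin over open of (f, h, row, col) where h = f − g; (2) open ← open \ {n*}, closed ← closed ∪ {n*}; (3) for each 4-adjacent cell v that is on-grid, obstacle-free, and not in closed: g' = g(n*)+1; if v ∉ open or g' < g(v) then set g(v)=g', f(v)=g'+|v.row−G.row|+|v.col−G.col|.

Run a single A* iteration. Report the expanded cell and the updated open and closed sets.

step 1: expand (2,5) (f=6, h=3) → closed; open now [(0,3) g=1 f=8, (0,4) g=2 f=8, (2,3) g=1 f=6, (2,4) g=2 f=6, (2,6) g=4 f=6, (3,5) g=4 f=6]

expanded=(2,5); open=[(0,3) g=1 f=8, (0,4) g=2 f=8, (2,3) g=1 f=6, (2,4) g=2 f=6, (2,6) g=4 f=6, (3,5) g=4 f=6]; closed=[(1,3), (1,4), (1,5), (2,5)]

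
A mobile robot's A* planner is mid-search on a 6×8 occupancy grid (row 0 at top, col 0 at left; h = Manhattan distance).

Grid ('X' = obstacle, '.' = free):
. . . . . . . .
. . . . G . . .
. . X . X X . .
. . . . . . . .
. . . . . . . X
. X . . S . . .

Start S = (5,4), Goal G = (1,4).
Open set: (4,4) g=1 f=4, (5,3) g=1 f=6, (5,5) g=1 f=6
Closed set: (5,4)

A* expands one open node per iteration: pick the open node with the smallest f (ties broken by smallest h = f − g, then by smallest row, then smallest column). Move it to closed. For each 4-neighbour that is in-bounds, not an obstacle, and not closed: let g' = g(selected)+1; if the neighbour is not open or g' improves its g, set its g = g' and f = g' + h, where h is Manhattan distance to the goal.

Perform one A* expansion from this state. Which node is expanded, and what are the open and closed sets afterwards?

expanded=(4,4); open=[(3,4) g=2 f=4, (4,3) g=2 f=6, (4,5) g=2 f=6, (5,3) g=1 f=6, (5,5) g=1 f=6]; closed=[(4,4), (5,4)]

step 1: expand (4,4) (f=4, h=3) → closed; open now [(3,4) g=2 f=4, (4,3) g=2 f=6, (4,5) g=2 f=6, (5,3) g=1 f=6, (5,5) g=1 f=6]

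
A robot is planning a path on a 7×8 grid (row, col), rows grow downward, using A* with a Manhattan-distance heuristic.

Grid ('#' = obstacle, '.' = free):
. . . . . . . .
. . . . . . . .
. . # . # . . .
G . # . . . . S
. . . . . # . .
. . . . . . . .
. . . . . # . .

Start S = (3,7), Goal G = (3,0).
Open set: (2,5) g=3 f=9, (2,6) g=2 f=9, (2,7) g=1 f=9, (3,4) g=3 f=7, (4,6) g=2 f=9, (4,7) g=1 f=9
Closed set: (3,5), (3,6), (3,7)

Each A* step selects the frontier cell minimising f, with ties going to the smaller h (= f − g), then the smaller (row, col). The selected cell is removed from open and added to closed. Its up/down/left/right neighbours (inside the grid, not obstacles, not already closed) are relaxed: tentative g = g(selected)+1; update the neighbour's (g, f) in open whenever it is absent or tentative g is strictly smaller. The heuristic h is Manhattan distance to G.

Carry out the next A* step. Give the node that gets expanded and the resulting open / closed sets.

step 1: expand (3,4) (f=7, h=4) → closed; open now [(2,5) g=3 f=9, (2,6) g=2 f=9, (2,7) g=1 f=9, (3,3) g=4 f=7, (4,4) g=4 f=9, (4,6) g=2 f=9, (4,7) g=1 f=9]

expanded=(3,4); open=[(2,5) g=3 f=9, (2,6) g=2 f=9, (2,7) g=1 f=9, (3,3) g=4 f=7, (4,4) g=4 f=9, (4,6) g=2 f=9, (4,7) g=1 f=9]; closed=[(3,4), (3,5), (3,6), (3,7)]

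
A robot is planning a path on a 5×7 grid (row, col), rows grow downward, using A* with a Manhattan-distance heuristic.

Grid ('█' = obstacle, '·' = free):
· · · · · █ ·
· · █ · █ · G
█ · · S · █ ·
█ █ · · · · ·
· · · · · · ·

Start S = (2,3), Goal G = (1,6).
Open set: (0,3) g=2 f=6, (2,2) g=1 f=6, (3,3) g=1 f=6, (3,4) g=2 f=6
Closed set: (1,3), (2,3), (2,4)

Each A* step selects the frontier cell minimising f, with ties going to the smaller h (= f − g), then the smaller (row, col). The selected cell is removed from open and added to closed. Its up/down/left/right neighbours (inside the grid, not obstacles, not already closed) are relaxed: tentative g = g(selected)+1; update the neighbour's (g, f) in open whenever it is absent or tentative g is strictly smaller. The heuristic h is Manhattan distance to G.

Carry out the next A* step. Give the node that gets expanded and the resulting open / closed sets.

expanded=(0,3); open=[(0,2) g=3 f=8, (0,4) g=3 f=6, (2,2) g=1 f=6, (3,3) g=1 f=6, (3,4) g=2 f=6]; closed=[(0,3), (1,3), (2,3), (2,4)]

step 1: expand (0,3) (f=6, h=4) → closed; open now [(0,2) g=3 f=8, (0,4) g=3 f=6, (2,2) g=1 f=6, (3,3) g=1 f=6, (3,4) g=2 f=6]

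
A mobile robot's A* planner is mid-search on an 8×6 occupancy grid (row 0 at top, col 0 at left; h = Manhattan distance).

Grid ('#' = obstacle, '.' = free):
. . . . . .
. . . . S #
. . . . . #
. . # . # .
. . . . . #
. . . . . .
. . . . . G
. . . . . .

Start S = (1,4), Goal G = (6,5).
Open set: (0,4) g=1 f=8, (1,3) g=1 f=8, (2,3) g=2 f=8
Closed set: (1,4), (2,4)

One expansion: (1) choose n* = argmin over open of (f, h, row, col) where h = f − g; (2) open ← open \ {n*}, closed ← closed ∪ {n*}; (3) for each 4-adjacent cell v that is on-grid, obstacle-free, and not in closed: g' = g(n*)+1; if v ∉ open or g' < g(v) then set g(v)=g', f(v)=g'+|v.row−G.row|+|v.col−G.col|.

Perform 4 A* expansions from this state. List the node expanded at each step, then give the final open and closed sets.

order=[(2,3) → (3,3) → (4,3) → (4,4)]; open=[(0,4) g=1 f=8, (1,3) g=1 f=8, (2,2) g=3 f=10, (4,2) g=5 f=10, (5,3) g=5 f=8, (5,4) g=6 f=8]; closed=[(1,4), (2,3), (2,4), (3,3), (4,3), (4,4)]

step 1: expand (2,3) (f=8, h=6) → closed; open now [(0,4) g=1 f=8, (1,3) g=1 f=8, (2,2) g=3 f=10, (3,3) g=3 f=8]
step 2: expand (3,3) (f=8, h=5) → closed; open now [(0,4) g=1 f=8, (1,3) g=1 f=8, (2,2) g=3 f=10, (4,3) g=4 f=8]
step 3: expand (4,3) (f=8, h=4) → closed; open now [(0,4) g=1 f=8, (1,3) g=1 f=8, (2,2) g=3 f=10, (4,2) g=5 f=10, (4,4) g=5 f=8, (5,3) g=5 f=8]
step 4: expand (4,4) (f=8, h=3) → closed; open now [(0,4) g=1 f=8, (1,3) g=1 f=8, (2,2) g=3 f=10, (4,2) g=5 f=10, (5,3) g=5 f=8, (5,4) g=6 f=8]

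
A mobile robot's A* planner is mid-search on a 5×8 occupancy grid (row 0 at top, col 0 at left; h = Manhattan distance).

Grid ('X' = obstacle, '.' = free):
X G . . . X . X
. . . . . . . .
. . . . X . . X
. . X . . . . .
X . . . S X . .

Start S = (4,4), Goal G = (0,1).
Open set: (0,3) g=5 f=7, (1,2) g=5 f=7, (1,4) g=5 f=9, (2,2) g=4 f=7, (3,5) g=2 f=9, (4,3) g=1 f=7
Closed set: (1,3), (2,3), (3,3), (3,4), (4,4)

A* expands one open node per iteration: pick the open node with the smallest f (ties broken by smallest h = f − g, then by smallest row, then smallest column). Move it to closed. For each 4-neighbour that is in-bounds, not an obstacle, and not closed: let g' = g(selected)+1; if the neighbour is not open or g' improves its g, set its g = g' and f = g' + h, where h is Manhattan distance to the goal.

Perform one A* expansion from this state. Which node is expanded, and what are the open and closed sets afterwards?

step 1: expand (0,3) (f=7, h=2) → closed; open now [(0,2) g=6 f=7, (0,4) g=6 f=9, (1,2) g=5 f=7, (1,4) g=5 f=9, (2,2) g=4 f=7, (3,5) g=2 f=9, (4,3) g=1 f=7]

expanded=(0,3); open=[(0,2) g=6 f=7, (0,4) g=6 f=9, (1,2) g=5 f=7, (1,4) g=5 f=9, (2,2) g=4 f=7, (3,5) g=2 f=9, (4,3) g=1 f=7]; closed=[(0,3), (1,3), (2,3), (3,3), (3,4), (4,4)]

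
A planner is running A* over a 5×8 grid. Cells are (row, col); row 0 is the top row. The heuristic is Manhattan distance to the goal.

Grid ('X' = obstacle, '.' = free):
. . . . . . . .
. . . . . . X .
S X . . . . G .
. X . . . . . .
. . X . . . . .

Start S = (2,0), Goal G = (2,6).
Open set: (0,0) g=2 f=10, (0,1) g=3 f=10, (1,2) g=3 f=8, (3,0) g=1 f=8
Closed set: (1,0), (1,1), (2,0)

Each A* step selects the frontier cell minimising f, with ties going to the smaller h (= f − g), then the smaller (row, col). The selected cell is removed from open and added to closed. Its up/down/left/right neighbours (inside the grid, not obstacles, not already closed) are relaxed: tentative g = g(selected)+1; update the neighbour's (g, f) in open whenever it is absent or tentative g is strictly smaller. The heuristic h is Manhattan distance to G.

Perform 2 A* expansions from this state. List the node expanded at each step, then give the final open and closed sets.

order=[(1,2) → (1,3)]; open=[(0,0) g=2 f=10, (0,1) g=3 f=10, (0,2) g=4 f=10, (0,3) g=5 f=10, (1,4) g=5 f=8, (2,2) g=4 f=8, (2,3) g=5 f=8, (3,0) g=1 f=8]; closed=[(1,0), (1,1), (1,2), (1,3), (2,0)]

step 1: expand (1,2) (f=8, h=5) → closed; open now [(0,0) g=2 f=10, (0,1) g=3 f=10, (0,2) g=4 f=10, (1,3) g=4 f=8, (2,2) g=4 f=8, (3,0) g=1 f=8]
step 2: expand (1,3) (f=8, h=4) → closed; open now [(0,0) g=2 f=10, (0,1) g=3 f=10, (0,2) g=4 f=10, (0,3) g=5 f=10, (1,4) g=5 f=8, (2,2) g=4 f=8, (2,3) g=5 f=8, (3,0) g=1 f=8]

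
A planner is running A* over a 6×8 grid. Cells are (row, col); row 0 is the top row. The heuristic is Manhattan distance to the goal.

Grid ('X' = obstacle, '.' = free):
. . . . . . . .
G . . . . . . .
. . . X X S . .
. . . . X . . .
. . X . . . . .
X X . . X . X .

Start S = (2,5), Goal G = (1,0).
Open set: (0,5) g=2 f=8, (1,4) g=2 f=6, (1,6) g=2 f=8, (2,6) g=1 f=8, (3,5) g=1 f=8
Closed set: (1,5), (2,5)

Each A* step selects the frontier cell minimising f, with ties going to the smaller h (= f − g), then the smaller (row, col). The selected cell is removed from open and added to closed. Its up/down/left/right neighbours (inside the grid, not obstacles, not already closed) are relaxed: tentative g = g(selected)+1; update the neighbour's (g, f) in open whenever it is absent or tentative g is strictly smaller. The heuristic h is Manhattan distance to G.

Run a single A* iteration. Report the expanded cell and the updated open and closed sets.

expanded=(1,4); open=[(0,4) g=3 f=8, (0,5) g=2 f=8, (1,3) g=3 f=6, (1,6) g=2 f=8, (2,6) g=1 f=8, (3,5) g=1 f=8]; closed=[(1,4), (1,5), (2,5)]

step 1: expand (1,4) (f=6, h=4) → closed; open now [(0,4) g=3 f=8, (0,5) g=2 f=8, (1,3) g=3 f=6, (1,6) g=2 f=8, (2,6) g=1 f=8, (3,5) g=1 f=8]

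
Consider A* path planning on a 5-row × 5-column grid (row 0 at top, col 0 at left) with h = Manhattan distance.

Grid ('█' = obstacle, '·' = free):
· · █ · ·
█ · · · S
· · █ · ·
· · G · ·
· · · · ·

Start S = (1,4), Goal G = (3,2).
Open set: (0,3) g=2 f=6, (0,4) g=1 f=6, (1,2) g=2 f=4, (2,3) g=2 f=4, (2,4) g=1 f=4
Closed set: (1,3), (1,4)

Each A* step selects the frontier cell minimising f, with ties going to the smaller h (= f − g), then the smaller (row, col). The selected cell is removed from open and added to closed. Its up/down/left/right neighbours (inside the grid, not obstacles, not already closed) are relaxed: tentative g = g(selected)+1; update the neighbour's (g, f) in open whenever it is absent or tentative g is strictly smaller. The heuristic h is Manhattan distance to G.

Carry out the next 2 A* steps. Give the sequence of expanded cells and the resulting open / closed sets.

order=[(1,2) → (2,3)]; open=[(0,3) g=2 f=6, (0,4) g=1 f=6, (1,1) g=3 f=6, (2,4) g=1 f=4, (3,3) g=3 f=4]; closed=[(1,2), (1,3), (1,4), (2,3)]

step 1: expand (1,2) (f=4, h=2) → closed; open now [(0,3) g=2 f=6, (0,4) g=1 f=6, (1,1) g=3 f=6, (2,3) g=2 f=4, (2,4) g=1 f=4]
step 2: expand (2,3) (f=4, h=2) → closed; open now [(0,3) g=2 f=6, (0,4) g=1 f=6, (1,1) g=3 f=6, (2,4) g=1 f=4, (3,3) g=3 f=4]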